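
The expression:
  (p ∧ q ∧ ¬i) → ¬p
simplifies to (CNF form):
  i ∨ ¬p ∨ ¬q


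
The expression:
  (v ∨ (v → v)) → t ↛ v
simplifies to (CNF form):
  t ∧ ¬v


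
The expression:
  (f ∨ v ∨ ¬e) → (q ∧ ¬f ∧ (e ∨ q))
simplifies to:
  ¬f ∧ (e ∨ q) ∧ (q ∨ ¬v)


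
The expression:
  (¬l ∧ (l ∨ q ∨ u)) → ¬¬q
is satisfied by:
  {q: True, l: True, u: False}
  {q: True, u: False, l: False}
  {l: True, u: False, q: False}
  {l: False, u: False, q: False}
  {q: True, l: True, u: True}
  {q: True, u: True, l: False}
  {l: True, u: True, q: False}


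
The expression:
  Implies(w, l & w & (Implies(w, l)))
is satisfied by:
  {l: True, w: False}
  {w: False, l: False}
  {w: True, l: True}


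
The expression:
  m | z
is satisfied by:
  {z: True, m: True}
  {z: True, m: False}
  {m: True, z: False}


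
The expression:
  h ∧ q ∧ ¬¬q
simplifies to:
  h ∧ q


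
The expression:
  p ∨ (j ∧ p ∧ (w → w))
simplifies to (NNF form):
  p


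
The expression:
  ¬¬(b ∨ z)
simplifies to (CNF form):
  b ∨ z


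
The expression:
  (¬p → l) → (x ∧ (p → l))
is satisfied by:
  {x: True, p: False, l: False}
  {x: False, p: False, l: False}
  {l: True, x: True, p: False}
  {l: True, p: True, x: True}


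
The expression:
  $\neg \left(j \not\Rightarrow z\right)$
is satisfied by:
  {z: True, j: False}
  {j: False, z: False}
  {j: True, z: True}


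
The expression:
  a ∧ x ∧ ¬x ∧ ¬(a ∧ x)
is never true.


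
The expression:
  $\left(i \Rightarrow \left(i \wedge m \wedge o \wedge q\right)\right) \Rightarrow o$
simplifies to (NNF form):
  $i \vee o$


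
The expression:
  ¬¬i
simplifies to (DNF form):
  i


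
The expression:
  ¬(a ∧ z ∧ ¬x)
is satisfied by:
  {x: True, z: False, a: False}
  {z: False, a: False, x: False}
  {x: True, a: True, z: False}
  {a: True, z: False, x: False}
  {x: True, z: True, a: False}
  {z: True, x: False, a: False}
  {x: True, a: True, z: True}


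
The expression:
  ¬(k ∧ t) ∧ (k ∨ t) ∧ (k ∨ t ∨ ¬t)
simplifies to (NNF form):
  (k ∧ ¬t) ∨ (t ∧ ¬k)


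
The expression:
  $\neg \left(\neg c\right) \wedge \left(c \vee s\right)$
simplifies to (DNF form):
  $c$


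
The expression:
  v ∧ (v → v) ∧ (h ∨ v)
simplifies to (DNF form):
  v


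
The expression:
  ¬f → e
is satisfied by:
  {e: True, f: True}
  {e: True, f: False}
  {f: True, e: False}


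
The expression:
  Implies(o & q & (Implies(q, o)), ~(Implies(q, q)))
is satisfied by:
  {o: False, q: False}
  {q: True, o: False}
  {o: True, q: False}


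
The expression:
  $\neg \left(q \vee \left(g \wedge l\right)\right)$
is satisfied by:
  {q: False, l: False, g: False}
  {g: True, q: False, l: False}
  {l: True, q: False, g: False}


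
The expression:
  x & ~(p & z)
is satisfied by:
  {x: True, p: False, z: False}
  {x: True, z: True, p: False}
  {x: True, p: True, z: False}


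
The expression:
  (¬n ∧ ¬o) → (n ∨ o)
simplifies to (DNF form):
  n ∨ o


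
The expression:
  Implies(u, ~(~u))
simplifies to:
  True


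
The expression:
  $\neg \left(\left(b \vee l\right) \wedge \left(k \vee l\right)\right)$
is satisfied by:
  {k: False, l: False, b: False}
  {b: True, k: False, l: False}
  {k: True, b: False, l: False}


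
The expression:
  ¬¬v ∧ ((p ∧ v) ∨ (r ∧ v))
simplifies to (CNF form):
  v ∧ (p ∨ r)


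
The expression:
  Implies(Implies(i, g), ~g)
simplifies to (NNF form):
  ~g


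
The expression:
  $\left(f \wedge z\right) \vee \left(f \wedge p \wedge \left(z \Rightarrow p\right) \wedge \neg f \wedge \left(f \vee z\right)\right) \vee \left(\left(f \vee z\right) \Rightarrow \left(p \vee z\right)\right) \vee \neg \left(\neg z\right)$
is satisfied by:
  {z: True, p: True, f: False}
  {z: True, p: False, f: False}
  {p: True, z: False, f: False}
  {z: False, p: False, f: False}
  {f: True, z: True, p: True}
  {f: True, z: True, p: False}
  {f: True, p: True, z: False}


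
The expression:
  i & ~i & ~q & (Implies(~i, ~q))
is never true.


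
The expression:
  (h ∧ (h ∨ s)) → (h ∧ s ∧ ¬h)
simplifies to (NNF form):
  ¬h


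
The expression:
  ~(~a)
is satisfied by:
  {a: True}


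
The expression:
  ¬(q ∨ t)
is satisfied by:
  {q: False, t: False}


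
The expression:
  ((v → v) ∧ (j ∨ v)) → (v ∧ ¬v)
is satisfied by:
  {v: False, j: False}


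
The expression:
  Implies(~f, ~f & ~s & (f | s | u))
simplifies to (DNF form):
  f | (u & ~s)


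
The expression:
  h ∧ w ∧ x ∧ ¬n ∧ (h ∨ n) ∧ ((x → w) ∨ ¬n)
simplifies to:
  h ∧ w ∧ x ∧ ¬n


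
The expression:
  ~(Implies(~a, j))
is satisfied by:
  {j: False, a: False}


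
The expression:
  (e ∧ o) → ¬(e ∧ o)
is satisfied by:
  {e: False, o: False}
  {o: True, e: False}
  {e: True, o: False}


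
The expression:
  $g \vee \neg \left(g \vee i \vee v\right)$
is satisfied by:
  {g: True, i: False, v: False}
  {g: True, v: True, i: False}
  {g: True, i: True, v: False}
  {g: True, v: True, i: True}
  {v: False, i: False, g: False}


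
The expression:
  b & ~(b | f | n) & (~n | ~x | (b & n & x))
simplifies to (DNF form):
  False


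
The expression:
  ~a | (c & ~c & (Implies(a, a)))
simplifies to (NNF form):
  ~a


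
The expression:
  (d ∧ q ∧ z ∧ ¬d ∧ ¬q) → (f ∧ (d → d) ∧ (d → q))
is always true.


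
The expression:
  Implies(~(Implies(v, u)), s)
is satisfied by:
  {s: True, u: True, v: False}
  {s: True, v: False, u: False}
  {u: True, v: False, s: False}
  {u: False, v: False, s: False}
  {s: True, u: True, v: True}
  {s: True, v: True, u: False}
  {u: True, v: True, s: False}


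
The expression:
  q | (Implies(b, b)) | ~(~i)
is always true.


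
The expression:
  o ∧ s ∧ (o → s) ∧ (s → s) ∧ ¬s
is never true.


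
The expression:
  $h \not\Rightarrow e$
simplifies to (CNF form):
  $h \wedge \neg e$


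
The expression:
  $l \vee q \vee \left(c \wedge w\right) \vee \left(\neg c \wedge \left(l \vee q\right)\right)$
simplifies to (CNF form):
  $\left(c \vee l \vee q\right) \wedge \left(l \vee q \vee w\right)$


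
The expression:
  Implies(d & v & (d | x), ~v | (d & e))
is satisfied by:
  {e: True, v: False, d: False}
  {v: False, d: False, e: False}
  {d: True, e: True, v: False}
  {d: True, v: False, e: False}
  {e: True, v: True, d: False}
  {v: True, e: False, d: False}
  {d: True, v: True, e: True}


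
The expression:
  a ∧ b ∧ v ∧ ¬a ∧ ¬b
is never true.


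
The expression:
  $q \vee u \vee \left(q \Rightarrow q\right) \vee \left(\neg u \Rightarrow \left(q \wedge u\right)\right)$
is always true.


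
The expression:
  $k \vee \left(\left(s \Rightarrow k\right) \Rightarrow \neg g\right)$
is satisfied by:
  {k: True, s: True, g: False}
  {k: True, g: False, s: False}
  {s: True, g: False, k: False}
  {s: False, g: False, k: False}
  {k: True, s: True, g: True}
  {k: True, g: True, s: False}
  {s: True, g: True, k: False}


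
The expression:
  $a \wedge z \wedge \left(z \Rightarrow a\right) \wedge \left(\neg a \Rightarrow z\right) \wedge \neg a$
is never true.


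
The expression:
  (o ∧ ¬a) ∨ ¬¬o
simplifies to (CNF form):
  o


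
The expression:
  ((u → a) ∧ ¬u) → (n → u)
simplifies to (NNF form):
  u ∨ ¬n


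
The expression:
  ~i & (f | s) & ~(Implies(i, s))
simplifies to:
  False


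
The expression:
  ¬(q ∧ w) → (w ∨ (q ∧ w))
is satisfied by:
  {w: True}


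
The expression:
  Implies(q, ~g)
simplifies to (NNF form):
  ~g | ~q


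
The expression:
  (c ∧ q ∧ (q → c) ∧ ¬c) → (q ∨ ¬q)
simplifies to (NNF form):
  True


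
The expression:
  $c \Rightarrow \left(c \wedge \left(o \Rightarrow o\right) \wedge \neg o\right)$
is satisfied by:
  {c: False, o: False}
  {o: True, c: False}
  {c: True, o: False}


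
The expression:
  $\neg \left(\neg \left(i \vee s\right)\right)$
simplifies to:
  $i \vee s$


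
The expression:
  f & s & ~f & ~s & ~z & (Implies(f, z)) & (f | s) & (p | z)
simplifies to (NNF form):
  False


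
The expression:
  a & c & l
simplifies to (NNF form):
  a & c & l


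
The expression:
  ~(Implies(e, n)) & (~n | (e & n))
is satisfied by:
  {e: True, n: False}


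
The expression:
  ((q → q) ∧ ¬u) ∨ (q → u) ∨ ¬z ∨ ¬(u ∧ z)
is always true.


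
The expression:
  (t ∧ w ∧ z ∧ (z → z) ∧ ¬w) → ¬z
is always true.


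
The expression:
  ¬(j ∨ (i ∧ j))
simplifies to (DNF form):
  ¬j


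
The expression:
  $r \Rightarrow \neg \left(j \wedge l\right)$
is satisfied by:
  {l: False, r: False, j: False}
  {j: True, l: False, r: False}
  {r: True, l: False, j: False}
  {j: True, r: True, l: False}
  {l: True, j: False, r: False}
  {j: True, l: True, r: False}
  {r: True, l: True, j: False}


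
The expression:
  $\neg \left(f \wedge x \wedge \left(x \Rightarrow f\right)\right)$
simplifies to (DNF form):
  $\neg f \vee \neg x$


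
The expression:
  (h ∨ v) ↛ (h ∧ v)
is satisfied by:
  {h: True, v: False}
  {v: True, h: False}


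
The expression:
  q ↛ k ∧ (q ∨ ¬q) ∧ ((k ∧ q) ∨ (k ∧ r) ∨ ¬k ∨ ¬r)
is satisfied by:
  {q: True, k: False}


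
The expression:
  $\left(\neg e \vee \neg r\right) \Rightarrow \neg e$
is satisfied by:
  {r: True, e: False}
  {e: False, r: False}
  {e: True, r: True}


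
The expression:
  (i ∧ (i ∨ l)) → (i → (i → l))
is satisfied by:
  {l: True, i: False}
  {i: False, l: False}
  {i: True, l: True}


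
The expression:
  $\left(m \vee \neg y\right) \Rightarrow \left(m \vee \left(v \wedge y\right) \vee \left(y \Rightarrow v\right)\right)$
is always true.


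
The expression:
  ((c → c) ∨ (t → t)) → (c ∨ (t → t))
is always true.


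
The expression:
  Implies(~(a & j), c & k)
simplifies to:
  (a | c) & (a | k) & (c | j) & (j | k)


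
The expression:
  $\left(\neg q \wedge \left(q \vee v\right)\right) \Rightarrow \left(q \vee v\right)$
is always true.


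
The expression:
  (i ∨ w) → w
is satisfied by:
  {w: True, i: False}
  {i: False, w: False}
  {i: True, w: True}


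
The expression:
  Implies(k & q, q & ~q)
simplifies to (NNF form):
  ~k | ~q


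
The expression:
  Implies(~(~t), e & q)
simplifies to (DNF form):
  ~t | (e & q)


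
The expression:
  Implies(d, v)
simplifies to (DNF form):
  v | ~d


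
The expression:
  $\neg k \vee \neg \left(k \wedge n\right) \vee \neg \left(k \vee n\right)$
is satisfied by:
  {k: False, n: False}
  {n: True, k: False}
  {k: True, n: False}


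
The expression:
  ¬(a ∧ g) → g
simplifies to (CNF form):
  g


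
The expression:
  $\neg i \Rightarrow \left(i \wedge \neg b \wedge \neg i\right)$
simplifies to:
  $i$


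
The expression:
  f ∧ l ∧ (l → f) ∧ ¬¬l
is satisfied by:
  {f: True, l: True}


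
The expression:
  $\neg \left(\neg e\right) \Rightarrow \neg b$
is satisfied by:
  {e: False, b: False}
  {b: True, e: False}
  {e: True, b: False}


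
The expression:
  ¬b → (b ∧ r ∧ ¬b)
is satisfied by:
  {b: True}


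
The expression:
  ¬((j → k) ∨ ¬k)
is never true.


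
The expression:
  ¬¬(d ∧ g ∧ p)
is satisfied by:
  {p: True, d: True, g: True}


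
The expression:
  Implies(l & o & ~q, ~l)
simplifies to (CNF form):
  q | ~l | ~o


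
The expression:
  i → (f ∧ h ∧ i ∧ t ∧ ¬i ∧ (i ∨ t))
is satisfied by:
  {i: False}


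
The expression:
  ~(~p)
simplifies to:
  p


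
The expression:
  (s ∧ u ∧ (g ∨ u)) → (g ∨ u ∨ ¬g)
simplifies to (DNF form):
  True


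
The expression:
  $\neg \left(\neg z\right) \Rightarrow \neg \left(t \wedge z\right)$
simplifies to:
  $\neg t \vee \neg z$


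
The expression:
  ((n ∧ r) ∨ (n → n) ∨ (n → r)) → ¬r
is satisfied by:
  {r: False}


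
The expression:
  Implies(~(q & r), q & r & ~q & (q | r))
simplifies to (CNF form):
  q & r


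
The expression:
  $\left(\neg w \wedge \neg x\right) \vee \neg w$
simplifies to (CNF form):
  $\neg w$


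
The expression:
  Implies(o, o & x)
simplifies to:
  x | ~o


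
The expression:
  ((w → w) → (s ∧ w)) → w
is always true.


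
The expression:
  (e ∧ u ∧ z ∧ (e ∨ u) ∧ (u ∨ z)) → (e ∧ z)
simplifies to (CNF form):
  True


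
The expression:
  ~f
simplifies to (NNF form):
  ~f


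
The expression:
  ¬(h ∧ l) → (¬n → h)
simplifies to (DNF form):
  h ∨ n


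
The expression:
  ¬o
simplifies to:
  ¬o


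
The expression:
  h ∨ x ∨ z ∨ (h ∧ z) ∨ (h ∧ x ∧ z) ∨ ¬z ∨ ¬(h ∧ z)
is always true.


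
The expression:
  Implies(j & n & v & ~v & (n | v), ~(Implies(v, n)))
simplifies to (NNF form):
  True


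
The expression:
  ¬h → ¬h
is always true.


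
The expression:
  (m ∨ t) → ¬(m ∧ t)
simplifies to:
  ¬m ∨ ¬t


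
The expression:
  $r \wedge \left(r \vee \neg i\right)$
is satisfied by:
  {r: True}


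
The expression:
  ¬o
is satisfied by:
  {o: False}


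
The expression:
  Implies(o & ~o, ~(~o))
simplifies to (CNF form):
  True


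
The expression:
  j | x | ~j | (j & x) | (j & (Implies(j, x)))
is always true.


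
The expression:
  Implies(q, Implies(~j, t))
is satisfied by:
  {t: True, j: True, q: False}
  {t: True, j: False, q: False}
  {j: True, t: False, q: False}
  {t: False, j: False, q: False}
  {t: True, q: True, j: True}
  {t: True, q: True, j: False}
  {q: True, j: True, t: False}


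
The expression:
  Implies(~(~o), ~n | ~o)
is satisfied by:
  {o: False, n: False}
  {n: True, o: False}
  {o: True, n: False}


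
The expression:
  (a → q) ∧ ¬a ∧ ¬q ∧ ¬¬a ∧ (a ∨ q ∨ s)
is never true.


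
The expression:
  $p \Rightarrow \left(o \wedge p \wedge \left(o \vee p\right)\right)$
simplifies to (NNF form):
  $o \vee \neg p$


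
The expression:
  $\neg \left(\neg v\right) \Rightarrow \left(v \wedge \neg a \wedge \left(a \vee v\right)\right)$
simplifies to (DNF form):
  $\neg a \vee \neg v$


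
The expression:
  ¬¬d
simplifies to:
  d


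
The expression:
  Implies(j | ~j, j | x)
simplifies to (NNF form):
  j | x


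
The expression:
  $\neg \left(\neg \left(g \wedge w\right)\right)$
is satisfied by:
  {w: True, g: True}


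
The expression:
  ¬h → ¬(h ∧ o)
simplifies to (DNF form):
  True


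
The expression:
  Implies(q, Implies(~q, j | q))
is always true.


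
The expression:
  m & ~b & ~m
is never true.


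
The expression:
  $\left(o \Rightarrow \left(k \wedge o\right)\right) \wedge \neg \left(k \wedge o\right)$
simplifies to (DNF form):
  $\neg o$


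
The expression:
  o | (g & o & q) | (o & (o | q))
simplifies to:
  o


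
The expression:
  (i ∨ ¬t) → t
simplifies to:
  t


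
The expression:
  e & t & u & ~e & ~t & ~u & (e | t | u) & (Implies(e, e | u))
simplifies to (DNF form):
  False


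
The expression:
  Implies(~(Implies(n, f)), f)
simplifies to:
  f | ~n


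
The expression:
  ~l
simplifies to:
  ~l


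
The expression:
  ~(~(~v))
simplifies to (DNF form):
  ~v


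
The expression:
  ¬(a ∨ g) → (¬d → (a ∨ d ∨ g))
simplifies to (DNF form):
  a ∨ d ∨ g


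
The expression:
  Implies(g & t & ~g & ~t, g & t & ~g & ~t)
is always true.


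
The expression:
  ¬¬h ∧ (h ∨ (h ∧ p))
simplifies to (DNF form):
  h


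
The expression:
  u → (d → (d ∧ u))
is always true.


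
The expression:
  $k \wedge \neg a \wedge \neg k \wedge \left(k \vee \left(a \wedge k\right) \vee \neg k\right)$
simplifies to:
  $\text{False}$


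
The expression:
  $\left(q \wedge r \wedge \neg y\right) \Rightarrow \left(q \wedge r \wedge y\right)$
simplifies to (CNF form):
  $y \vee \neg q \vee \neg r$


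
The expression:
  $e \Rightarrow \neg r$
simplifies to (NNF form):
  $\neg e \vee \neg r$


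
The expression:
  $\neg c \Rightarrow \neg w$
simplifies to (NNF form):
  $c \vee \neg w$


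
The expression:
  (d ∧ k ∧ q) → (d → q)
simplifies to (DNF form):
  True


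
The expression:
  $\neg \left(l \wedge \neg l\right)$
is always true.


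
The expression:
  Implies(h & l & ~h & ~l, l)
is always true.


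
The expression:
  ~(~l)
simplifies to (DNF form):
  l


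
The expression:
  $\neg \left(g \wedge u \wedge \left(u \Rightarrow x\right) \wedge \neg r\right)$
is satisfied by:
  {r: True, g: False, u: False, x: False}
  {r: False, g: False, u: False, x: False}
  {r: True, x: True, g: False, u: False}
  {x: True, r: False, g: False, u: False}
  {r: True, u: True, x: False, g: False}
  {u: True, x: False, g: False, r: False}
  {r: True, x: True, u: True, g: False}
  {x: True, u: True, r: False, g: False}
  {r: True, g: True, x: False, u: False}
  {g: True, x: False, u: False, r: False}
  {r: True, x: True, g: True, u: False}
  {x: True, g: True, r: False, u: False}
  {r: True, u: True, g: True, x: False}
  {u: True, g: True, x: False, r: False}
  {r: True, x: True, u: True, g: True}


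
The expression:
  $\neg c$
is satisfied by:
  {c: False}


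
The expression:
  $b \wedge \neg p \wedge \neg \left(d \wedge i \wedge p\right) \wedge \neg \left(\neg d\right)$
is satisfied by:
  {b: True, d: True, p: False}


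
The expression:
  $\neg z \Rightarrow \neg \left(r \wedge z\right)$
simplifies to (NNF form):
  $\text{True}$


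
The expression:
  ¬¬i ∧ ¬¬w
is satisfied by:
  {i: True, w: True}


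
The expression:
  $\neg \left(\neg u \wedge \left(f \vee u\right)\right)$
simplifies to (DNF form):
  $u \vee \neg f$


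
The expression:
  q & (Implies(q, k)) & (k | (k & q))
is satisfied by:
  {q: True, k: True}


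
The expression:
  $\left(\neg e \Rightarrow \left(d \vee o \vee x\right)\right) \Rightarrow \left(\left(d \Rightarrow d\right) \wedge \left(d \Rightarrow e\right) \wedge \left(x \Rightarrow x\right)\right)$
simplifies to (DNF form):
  $e \vee \neg d$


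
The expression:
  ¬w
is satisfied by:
  {w: False}


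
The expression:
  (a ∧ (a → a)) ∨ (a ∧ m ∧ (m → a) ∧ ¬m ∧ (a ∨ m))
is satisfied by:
  {a: True}


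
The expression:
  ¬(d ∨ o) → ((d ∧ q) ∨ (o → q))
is always true.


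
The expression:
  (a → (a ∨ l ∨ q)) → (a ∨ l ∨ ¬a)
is always true.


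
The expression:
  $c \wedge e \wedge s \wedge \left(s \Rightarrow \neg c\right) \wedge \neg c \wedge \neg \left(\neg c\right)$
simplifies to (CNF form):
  $\text{False}$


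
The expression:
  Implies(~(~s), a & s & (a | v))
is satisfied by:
  {a: True, s: False}
  {s: False, a: False}
  {s: True, a: True}


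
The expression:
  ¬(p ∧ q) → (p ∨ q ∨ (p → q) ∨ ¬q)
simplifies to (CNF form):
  True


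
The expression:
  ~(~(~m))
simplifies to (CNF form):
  ~m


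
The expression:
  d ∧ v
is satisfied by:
  {d: True, v: True}


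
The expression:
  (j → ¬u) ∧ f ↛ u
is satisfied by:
  {f: True, u: False}


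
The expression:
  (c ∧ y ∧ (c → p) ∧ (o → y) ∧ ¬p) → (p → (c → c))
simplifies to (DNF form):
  True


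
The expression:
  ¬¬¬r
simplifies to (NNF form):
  ¬r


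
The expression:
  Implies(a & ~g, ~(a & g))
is always true.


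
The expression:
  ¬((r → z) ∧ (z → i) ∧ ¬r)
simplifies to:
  r ∨ (z ∧ ¬i)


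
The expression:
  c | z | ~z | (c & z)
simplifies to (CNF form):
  True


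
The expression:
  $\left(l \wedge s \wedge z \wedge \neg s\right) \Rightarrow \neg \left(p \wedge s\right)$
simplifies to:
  $\text{True}$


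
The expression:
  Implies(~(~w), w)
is always true.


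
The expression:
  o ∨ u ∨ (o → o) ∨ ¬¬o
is always true.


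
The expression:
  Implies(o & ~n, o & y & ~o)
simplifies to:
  n | ~o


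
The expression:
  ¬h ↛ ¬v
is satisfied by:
  {v: True, h: False}


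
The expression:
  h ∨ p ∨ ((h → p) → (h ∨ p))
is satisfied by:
  {p: True, h: True}
  {p: True, h: False}
  {h: True, p: False}


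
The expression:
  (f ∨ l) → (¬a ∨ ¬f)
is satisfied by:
  {a: False, f: False}
  {f: True, a: False}
  {a: True, f: False}


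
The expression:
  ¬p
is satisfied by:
  {p: False}


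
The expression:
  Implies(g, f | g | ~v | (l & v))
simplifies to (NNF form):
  True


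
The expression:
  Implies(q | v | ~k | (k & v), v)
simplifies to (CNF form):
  (k | v) & (v | ~q)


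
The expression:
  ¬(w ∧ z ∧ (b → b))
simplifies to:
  ¬w ∨ ¬z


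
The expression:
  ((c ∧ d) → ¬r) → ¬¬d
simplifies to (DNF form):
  d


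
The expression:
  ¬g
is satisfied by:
  {g: False}


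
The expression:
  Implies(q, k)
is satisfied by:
  {k: True, q: False}
  {q: False, k: False}
  {q: True, k: True}


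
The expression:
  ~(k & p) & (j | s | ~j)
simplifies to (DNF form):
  ~k | ~p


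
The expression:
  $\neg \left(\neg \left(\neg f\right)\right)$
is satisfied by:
  {f: False}


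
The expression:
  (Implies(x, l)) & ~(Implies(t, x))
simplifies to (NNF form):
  t & ~x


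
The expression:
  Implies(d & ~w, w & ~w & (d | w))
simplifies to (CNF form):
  w | ~d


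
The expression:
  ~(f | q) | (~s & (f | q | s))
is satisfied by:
  {q: False, s: False, f: False}
  {f: True, q: False, s: False}
  {q: True, f: False, s: False}
  {f: True, q: True, s: False}
  {s: True, f: False, q: False}


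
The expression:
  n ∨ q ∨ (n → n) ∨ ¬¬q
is always true.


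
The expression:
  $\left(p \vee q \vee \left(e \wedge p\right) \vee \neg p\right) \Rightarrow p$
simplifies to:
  $p$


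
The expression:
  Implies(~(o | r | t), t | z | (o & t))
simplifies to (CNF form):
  o | r | t | z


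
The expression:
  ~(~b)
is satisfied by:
  {b: True}


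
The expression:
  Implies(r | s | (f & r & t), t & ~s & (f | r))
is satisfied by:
  {t: True, s: False, r: False}
  {t: False, s: False, r: False}
  {r: True, t: True, s: False}


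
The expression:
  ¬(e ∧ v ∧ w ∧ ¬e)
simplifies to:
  True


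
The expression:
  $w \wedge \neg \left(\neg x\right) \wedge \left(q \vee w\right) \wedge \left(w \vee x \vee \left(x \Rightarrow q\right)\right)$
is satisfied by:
  {w: True, x: True}


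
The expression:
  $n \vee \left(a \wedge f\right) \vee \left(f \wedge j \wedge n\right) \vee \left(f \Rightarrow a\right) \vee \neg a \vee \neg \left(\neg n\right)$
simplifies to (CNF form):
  $\text{True}$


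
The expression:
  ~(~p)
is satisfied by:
  {p: True}


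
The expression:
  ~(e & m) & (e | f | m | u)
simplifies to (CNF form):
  (e | ~e) & (~e | ~m) & (e | f | ~e) & (e | m | ~e) & (e | u | ~e) & (e | f | m | u) & (f | ~e | ~m) & (m | ~e | ~m) & (u | ~e | ~m) & (e | f | m | ~e) & (e | f | u | ~e) & (e | m | u | ~e) & (f | m | u | ~m) & (f | m | ~e | ~m) & (f | u | ~e | ~m) & (m | u | ~e | ~m)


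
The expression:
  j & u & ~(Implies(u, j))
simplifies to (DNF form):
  False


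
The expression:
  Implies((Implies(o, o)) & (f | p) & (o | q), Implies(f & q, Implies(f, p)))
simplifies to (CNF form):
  p | ~f | ~q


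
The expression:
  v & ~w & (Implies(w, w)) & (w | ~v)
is never true.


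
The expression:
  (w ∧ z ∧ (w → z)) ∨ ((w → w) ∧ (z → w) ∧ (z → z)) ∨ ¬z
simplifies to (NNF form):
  w ∨ ¬z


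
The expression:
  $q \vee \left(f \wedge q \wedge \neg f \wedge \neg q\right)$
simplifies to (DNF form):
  $q$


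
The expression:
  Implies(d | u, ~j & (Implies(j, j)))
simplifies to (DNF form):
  ~j | (~d & ~u)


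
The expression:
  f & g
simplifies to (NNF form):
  f & g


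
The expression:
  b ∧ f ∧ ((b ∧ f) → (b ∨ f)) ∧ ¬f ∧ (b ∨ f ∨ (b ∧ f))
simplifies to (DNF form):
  False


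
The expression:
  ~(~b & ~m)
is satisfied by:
  {b: True, m: True}
  {b: True, m: False}
  {m: True, b: False}


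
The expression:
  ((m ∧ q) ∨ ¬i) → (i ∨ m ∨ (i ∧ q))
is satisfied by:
  {i: True, m: True}
  {i: True, m: False}
  {m: True, i: False}


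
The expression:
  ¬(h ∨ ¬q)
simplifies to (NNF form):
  q ∧ ¬h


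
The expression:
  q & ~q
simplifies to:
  False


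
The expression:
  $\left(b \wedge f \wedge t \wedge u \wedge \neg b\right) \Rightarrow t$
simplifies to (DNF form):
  $\text{True}$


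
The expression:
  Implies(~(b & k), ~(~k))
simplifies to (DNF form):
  k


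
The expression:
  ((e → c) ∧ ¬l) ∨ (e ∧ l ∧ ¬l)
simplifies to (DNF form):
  (c ∧ ¬l) ∨ (¬e ∧ ¬l)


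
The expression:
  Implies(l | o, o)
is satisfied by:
  {o: True, l: False}
  {l: False, o: False}
  {l: True, o: True}


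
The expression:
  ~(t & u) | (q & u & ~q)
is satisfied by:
  {u: False, t: False}
  {t: True, u: False}
  {u: True, t: False}


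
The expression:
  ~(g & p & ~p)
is always true.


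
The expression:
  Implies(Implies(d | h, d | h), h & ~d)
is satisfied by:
  {h: True, d: False}


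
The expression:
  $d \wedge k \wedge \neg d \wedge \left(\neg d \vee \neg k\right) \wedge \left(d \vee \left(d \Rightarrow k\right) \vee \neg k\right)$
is never true.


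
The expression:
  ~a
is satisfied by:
  {a: False}


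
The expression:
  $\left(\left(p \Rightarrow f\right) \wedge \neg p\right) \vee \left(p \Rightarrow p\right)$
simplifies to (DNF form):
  $\text{True}$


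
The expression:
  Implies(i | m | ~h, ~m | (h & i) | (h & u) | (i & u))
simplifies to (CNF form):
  (h | i | ~m) & (h | u | ~m) & (i | u | ~m) & (h | i | u | ~m)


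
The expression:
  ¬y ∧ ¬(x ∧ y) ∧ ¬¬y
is never true.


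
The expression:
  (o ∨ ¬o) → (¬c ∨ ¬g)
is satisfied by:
  {g: False, c: False}
  {c: True, g: False}
  {g: True, c: False}


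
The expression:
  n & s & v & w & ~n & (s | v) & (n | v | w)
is never true.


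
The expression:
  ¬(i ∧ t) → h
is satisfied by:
  {i: True, h: True, t: True}
  {i: True, h: True, t: False}
  {h: True, t: True, i: False}
  {h: True, t: False, i: False}
  {i: True, t: True, h: False}


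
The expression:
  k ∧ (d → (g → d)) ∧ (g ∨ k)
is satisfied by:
  {k: True}


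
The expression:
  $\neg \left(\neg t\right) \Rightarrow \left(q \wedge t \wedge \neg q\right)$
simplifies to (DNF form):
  $\neg t$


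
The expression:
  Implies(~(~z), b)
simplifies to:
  b | ~z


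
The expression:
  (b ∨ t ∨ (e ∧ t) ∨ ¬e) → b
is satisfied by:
  {b: True, e: True, t: False}
  {b: True, e: False, t: False}
  {b: True, t: True, e: True}
  {b: True, t: True, e: False}
  {e: True, t: False, b: False}


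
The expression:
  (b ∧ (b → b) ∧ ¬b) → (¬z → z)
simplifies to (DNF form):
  True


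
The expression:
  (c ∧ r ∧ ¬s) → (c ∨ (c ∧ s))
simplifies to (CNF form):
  True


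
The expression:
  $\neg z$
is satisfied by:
  {z: False}


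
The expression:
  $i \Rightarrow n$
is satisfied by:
  {n: True, i: False}
  {i: False, n: False}
  {i: True, n: True}


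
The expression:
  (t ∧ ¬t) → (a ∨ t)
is always true.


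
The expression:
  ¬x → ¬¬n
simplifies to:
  n ∨ x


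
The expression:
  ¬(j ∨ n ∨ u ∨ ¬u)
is never true.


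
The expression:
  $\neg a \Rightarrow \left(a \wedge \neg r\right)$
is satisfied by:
  {a: True}


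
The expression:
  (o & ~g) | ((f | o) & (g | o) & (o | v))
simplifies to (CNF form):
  (f | o) & (g | o) & (o | v)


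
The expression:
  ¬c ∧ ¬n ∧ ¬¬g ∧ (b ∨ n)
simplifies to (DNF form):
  b ∧ g ∧ ¬c ∧ ¬n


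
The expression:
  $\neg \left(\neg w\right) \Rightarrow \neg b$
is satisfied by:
  {w: False, b: False}
  {b: True, w: False}
  {w: True, b: False}


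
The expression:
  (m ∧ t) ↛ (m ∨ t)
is never true.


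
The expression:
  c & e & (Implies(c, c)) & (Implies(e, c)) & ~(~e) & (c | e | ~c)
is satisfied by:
  {c: True, e: True}


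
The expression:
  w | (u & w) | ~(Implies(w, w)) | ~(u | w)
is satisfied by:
  {w: True, u: False}
  {u: False, w: False}
  {u: True, w: True}


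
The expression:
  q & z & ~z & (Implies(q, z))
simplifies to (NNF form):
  False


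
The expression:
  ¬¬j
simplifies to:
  j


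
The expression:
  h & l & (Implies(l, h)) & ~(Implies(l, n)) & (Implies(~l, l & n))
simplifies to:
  h & l & ~n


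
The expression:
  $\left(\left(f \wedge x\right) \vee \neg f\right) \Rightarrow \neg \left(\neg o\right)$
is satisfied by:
  {o: True, f: True, x: False}
  {o: True, f: False, x: False}
  {x: True, o: True, f: True}
  {x: True, o: True, f: False}
  {f: True, x: False, o: False}


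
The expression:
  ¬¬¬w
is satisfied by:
  {w: False}


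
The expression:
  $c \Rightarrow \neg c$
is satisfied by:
  {c: False}


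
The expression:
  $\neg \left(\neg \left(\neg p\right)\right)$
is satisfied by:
  {p: False}


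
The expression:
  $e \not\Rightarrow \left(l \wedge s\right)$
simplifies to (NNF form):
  $e \wedge \left(\neg l \vee \neg s\right)$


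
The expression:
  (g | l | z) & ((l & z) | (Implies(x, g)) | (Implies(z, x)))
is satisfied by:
  {z: True, l: True, g: True}
  {z: True, l: True, g: False}
  {z: True, g: True, l: False}
  {z: True, g: False, l: False}
  {l: True, g: True, z: False}
  {l: True, g: False, z: False}
  {g: True, l: False, z: False}


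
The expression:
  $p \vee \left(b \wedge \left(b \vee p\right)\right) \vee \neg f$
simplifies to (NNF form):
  $b \vee p \vee \neg f$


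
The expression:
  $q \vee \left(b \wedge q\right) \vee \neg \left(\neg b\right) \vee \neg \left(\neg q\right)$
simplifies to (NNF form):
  $b \vee q$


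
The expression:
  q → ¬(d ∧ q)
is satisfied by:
  {q: False, d: False}
  {d: True, q: False}
  {q: True, d: False}


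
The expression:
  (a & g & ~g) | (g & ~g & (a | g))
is never true.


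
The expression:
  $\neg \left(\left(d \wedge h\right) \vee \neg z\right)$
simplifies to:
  $z \wedge \left(\neg d \vee \neg h\right)$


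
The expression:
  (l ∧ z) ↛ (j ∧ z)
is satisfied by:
  {z: True, l: True, j: False}


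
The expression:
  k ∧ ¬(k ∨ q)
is never true.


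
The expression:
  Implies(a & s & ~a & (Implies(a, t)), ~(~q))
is always true.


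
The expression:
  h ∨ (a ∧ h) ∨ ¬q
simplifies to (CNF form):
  h ∨ ¬q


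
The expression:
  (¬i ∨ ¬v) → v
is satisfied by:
  {v: True}


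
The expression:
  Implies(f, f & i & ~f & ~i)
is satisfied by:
  {f: False}


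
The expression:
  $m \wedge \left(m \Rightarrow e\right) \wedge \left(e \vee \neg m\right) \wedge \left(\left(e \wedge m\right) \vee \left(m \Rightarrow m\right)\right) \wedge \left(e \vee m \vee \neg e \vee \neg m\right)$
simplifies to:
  $e \wedge m$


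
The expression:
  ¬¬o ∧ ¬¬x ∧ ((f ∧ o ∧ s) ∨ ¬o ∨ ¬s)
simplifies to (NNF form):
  o ∧ x ∧ (f ∨ ¬s)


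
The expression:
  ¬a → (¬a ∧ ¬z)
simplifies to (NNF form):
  a ∨ ¬z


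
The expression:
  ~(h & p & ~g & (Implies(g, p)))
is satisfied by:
  {g: True, p: False, h: False}
  {p: False, h: False, g: False}
  {h: True, g: True, p: False}
  {h: True, p: False, g: False}
  {g: True, p: True, h: False}
  {p: True, g: False, h: False}
  {h: True, p: True, g: True}


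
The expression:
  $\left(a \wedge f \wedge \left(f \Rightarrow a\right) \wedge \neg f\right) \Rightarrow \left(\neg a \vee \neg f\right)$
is always true.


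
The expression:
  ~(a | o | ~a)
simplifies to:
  False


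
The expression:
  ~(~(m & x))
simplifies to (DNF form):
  m & x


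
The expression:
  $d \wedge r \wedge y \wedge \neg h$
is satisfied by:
  {r: True, d: True, y: True, h: False}


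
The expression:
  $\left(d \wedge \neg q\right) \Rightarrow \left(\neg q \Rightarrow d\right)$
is always true.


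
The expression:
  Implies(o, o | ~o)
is always true.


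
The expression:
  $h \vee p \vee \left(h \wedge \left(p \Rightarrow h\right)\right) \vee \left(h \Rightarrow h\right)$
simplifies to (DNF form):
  $\text{True}$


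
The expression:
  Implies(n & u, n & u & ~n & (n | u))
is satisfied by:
  {u: False, n: False}
  {n: True, u: False}
  {u: True, n: False}


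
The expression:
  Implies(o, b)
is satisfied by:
  {b: True, o: False}
  {o: False, b: False}
  {o: True, b: True}


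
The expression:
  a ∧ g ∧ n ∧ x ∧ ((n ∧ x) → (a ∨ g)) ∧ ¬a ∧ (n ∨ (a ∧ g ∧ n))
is never true.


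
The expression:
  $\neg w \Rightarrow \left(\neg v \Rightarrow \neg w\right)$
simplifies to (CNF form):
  $\text{True}$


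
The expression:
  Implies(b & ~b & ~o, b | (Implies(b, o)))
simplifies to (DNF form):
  True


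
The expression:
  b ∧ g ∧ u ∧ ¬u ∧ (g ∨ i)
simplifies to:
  False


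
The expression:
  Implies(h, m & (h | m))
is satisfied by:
  {m: True, h: False}
  {h: False, m: False}
  {h: True, m: True}


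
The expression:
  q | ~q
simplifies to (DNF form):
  True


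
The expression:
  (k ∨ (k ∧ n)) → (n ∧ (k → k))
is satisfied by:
  {n: True, k: False}
  {k: False, n: False}
  {k: True, n: True}


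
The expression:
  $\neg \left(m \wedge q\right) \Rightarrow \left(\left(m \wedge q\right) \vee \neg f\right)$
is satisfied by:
  {q: True, m: True, f: False}
  {q: True, m: False, f: False}
  {m: True, q: False, f: False}
  {q: False, m: False, f: False}
  {f: True, q: True, m: True}


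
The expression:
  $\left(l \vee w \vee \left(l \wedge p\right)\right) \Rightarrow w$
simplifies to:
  $w \vee \neg l$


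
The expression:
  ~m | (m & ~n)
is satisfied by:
  {m: False, n: False}
  {n: True, m: False}
  {m: True, n: False}


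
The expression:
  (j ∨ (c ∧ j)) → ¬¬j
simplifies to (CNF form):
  True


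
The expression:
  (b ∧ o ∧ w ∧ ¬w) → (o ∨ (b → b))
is always true.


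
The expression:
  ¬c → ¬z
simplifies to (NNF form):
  c ∨ ¬z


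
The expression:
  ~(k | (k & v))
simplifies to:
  ~k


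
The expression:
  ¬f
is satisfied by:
  {f: False}


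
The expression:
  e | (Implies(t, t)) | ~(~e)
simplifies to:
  True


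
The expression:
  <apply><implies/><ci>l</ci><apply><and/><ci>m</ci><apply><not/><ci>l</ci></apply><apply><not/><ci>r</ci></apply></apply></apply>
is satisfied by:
  {l: False}


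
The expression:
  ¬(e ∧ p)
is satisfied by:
  {p: False, e: False}
  {e: True, p: False}
  {p: True, e: False}


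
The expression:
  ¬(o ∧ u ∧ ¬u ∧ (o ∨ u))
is always true.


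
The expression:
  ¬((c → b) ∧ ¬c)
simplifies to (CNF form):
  c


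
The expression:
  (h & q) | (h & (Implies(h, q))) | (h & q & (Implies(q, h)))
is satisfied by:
  {h: True, q: True}


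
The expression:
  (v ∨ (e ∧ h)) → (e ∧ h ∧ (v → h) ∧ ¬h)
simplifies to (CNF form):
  ¬v ∧ (¬e ∨ ¬h)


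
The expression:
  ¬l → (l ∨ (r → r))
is always true.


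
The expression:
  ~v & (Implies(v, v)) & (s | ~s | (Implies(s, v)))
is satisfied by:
  {v: False}


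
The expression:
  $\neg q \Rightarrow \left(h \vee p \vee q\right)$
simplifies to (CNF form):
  $h \vee p \vee q$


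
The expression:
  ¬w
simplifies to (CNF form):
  ¬w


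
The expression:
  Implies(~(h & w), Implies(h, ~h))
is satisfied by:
  {w: True, h: False}
  {h: False, w: False}
  {h: True, w: True}


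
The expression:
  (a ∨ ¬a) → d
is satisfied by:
  {d: True}


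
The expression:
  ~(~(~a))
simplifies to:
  ~a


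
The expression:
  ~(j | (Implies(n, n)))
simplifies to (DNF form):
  False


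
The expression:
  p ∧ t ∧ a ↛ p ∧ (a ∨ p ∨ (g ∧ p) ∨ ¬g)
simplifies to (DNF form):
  False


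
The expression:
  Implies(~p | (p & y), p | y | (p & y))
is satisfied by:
  {y: True, p: True}
  {y: True, p: False}
  {p: True, y: False}


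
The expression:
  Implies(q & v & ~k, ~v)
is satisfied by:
  {k: True, v: False, q: False}
  {v: False, q: False, k: False}
  {k: True, q: True, v: False}
  {q: True, v: False, k: False}
  {k: True, v: True, q: False}
  {v: True, k: False, q: False}
  {k: True, q: True, v: True}


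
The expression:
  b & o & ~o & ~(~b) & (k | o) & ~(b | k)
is never true.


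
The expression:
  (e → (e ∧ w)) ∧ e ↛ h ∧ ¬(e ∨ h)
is never true.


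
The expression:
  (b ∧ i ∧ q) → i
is always true.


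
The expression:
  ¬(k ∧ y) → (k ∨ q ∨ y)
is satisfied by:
  {y: True, q: True, k: True}
  {y: True, q: True, k: False}
  {y: True, k: True, q: False}
  {y: True, k: False, q: False}
  {q: True, k: True, y: False}
  {q: True, k: False, y: False}
  {k: True, q: False, y: False}


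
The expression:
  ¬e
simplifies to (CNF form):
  ¬e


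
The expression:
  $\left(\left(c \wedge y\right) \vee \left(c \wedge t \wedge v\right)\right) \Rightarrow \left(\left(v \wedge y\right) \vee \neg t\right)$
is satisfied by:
  {y: False, c: False, t: False, v: False}
  {v: True, y: False, c: False, t: False}
  {y: True, v: False, c: False, t: False}
  {v: True, y: True, c: False, t: False}
  {t: True, v: False, y: False, c: False}
  {v: True, t: True, y: False, c: False}
  {t: True, y: True, v: False, c: False}
  {v: True, t: True, y: True, c: False}
  {c: True, t: False, y: False, v: False}
  {c: True, v: True, t: False, y: False}
  {c: True, y: True, t: False, v: False}
  {v: True, c: True, y: True, t: False}
  {c: True, t: True, v: False, y: False}
  {v: True, c: True, t: True, y: True}


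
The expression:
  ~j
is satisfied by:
  {j: False}


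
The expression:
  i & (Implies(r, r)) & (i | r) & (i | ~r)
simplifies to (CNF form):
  i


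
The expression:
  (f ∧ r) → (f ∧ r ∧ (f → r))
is always true.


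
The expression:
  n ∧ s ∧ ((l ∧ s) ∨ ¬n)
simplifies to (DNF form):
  l ∧ n ∧ s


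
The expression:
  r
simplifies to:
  r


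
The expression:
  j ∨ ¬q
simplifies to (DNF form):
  j ∨ ¬q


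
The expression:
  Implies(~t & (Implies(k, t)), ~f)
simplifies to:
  k | t | ~f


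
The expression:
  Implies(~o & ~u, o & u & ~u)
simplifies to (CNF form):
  o | u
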